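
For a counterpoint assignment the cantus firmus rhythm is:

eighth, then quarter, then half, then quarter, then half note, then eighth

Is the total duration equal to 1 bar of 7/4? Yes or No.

One bar of 7/4 = 14 eighth notes.
Convert each value to eighth notes: eighth = 1; quarter = 2; half = 4; quarter = 2; half note = 4; eighth = 1.
Adding: 1 + 2 + 4 + 2 + 4 + 1 = 14.
14 equals 14, so the answer is Yes.

Yes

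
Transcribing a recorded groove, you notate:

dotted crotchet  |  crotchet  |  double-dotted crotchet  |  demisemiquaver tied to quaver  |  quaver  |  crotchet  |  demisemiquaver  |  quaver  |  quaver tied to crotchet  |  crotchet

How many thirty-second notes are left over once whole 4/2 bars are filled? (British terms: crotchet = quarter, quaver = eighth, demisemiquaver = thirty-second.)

12

One bar of 4/2 = 64 thirty-second notes.
Express everything in thirty-second notes: dotted crotchet = 12; crotchet = 8; double-dotted crotchet = 14; demisemiquaver tied to quaver (demisemiquaver + quaver) = 5; quaver = 4; crotchet = 8; demisemiquaver = 1; quaver = 4; quaver tied to crotchet (quaver + crotchet) = 12; crotchet = 8.
Total: 12 + 8 + 14 + 5 + 4 + 8 + 1 + 4 + 12 + 8 = 76.
76 ÷ 64 = 1 complete bar with 12 thirty-second notes remaining.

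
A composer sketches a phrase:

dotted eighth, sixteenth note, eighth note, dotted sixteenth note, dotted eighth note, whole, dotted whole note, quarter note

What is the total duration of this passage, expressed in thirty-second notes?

Each duration in thirty-second notes: dotted eighth = 6; sixteenth note = 2; eighth note = 4; dotted sixteenth note = 3; dotted eighth note = 6; whole = 32; dotted whole note = 48; quarter note = 8.
Total: 6 + 2 + 4 + 3 + 6 + 32 + 48 + 8 = 109 thirty-second notes.

109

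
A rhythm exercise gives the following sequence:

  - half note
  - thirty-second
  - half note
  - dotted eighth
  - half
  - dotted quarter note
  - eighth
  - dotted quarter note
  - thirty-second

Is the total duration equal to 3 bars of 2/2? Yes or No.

One bar of 2/2 = 32 thirty-second notes, so 3 bars = 96.
Working in thirty-second notes: half note = 16; thirty-second = 1; half note = 16; dotted eighth = 6; half = 16; dotted quarter note = 12; eighth = 4; dotted quarter note = 12; thirty-second = 1.
Adding: 16 + 1 + 16 + 6 + 16 + 12 + 4 + 12 + 1 = 84.
84 falls short of 96, so the answer is No.

No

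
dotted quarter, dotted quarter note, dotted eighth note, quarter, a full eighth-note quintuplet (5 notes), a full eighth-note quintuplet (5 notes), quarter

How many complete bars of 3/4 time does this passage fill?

3

One bar of 3/4 = 12 sixteenth notes.
Each duration in sixteenth notes: dotted quarter = 6; dotted quarter note = 6; dotted eighth note = 3; quarter = 4; a full eighth-note quintuplet (5 notes) (five quintuplet eighths span one half) = 8; a full eighth-note quintuplet (5 notes) (five quintuplet eighths span one half) = 8; quarter = 4.
Total: 6 + 6 + 3 + 4 + 8 + 8 + 4 = 39.
39 ÷ 12 = 3 complete bars with 3 left over.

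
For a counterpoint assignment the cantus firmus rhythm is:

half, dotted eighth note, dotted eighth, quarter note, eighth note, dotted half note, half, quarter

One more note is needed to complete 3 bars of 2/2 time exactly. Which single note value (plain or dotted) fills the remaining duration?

quarter note

3 bars of 2/2 = 48 sixteenth notes.
Each duration in sixteenth notes: half = 8; dotted eighth note = 3; dotted eighth = 3; quarter note = 4; eighth note = 2; dotted half note = 12; half = 8; quarter = 4.
Adding: 8 + 3 + 3 + 4 + 2 + 12 + 8 + 4 = 44.
Remaining: 48 − 44 = 4 sixteenth notes, which is a quarter note.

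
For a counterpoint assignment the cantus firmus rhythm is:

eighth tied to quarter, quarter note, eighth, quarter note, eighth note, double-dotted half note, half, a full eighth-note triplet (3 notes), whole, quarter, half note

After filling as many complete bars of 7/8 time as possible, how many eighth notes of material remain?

1

One bar of 7/8 = 7 eighth notes.
In eighth notes: eighth tied to quarter (eighth + quarter) = 3; quarter note = 2; eighth = 1; quarter note = 2; eighth note = 1; double-dotted half note = 7; half = 4; a full eighth-note triplet (3 notes) (three triplet eighths span one quarter) = 2; whole = 8; quarter = 2; half note = 4.
Adding: 3 + 2 + 1 + 2 + 1 + 7 + 4 + 2 + 8 + 2 + 4 = 36.
36 ÷ 7 = 5 complete bars with 1 eighth note remaining.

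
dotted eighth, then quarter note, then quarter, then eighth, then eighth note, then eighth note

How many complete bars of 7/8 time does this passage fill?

1

One bar of 7/8 = 14 sixteenth notes.
Each duration in sixteenth notes: dotted eighth = 3; quarter note = 4; quarter = 4; eighth = 2; eighth note = 2; eighth note = 2.
Total: 3 + 4 + 4 + 2 + 2 + 2 = 17.
17 ÷ 14 = 1 complete bar with 3 left over.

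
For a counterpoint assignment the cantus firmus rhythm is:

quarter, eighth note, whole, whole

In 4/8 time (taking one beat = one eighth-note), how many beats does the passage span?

19

One eighth-note beat = 2 sixteenth notes.
Working in sixteenth notes: quarter = 4; eighth note = 2; whole = 16; whole = 16.
Adding: 4 + 2 + 16 + 16 = 38.
38 ÷ 2 = 19 beats.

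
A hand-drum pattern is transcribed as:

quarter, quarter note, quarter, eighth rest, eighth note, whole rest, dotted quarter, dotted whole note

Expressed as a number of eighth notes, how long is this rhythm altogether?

31

In eighth notes: quarter = 2; quarter note = 2; quarter = 2; eighth rest = 1; eighth note = 1; whole rest = 8; dotted quarter = 3; dotted whole note = 12.
Total: 2 + 2 + 2 + 1 + 1 + 8 + 3 + 12 = 31 eighth notes.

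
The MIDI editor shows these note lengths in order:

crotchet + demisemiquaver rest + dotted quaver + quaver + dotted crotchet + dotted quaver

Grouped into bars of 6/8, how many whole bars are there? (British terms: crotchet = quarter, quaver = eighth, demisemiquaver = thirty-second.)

1

One bar of 6/8 = 24 thirty-second notes.
Each duration in thirty-second notes: crotchet = 8; demisemiquaver rest = 1; dotted quaver = 6; quaver = 4; dotted crotchet = 12; dotted quaver = 6.
Altogether 8 + 1 + 6 + 4 + 12 + 6 = 37.
37 ÷ 24 = 1 complete bar with 13 left over.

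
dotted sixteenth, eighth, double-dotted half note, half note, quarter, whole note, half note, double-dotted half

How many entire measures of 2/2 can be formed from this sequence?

One bar of 2/2 = 32 thirty-second notes.
Working in thirty-second notes: dotted sixteenth = 3; eighth = 4; double-dotted half note = 28; half note = 16; quarter = 8; whole note = 32; half note = 16; double-dotted half = 28.
Adding: 3 + 4 + 28 + 16 + 8 + 32 + 16 + 28 = 135.
135 ÷ 32 = 4 complete bars with 7 left over.

4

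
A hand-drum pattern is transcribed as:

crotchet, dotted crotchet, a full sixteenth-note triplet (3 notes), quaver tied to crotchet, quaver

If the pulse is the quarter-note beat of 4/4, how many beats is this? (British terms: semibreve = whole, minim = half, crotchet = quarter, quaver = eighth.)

5

One quarter-note beat = 2 eighth notes.
Working in eighth notes: crotchet = 2; dotted crotchet = 3; a full sixteenth-note triplet (3 notes) (three triplet sixteenths span one eighth) = 1; quaver tied to crotchet (quaver + crotchet) = 3; quaver = 1.
Sum: 2 + 3 + 1 + 3 + 1 = 10.
10 ÷ 2 = 5 beats.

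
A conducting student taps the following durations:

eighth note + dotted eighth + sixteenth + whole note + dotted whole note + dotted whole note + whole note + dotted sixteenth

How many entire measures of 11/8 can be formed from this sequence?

One bar of 11/8 = 44 thirty-second notes.
In thirty-second notes: eighth note = 4; dotted eighth = 6; sixteenth = 2; whole note = 32; dotted whole note = 48; dotted whole note = 48; whole note = 32; dotted sixteenth = 3.
Adding: 4 + 6 + 2 + 32 + 48 + 48 + 32 + 3 = 175.
175 ÷ 44 = 3 complete bars with 43 left over.

3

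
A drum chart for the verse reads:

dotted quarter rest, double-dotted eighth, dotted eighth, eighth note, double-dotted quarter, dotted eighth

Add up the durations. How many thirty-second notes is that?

Convert each value to thirty-second notes: dotted quarter rest = 12; double-dotted eighth = 7; dotted eighth = 6; eighth note = 4; double-dotted quarter = 14; dotted eighth = 6.
Sum: 12 + 7 + 6 + 4 + 14 + 6 = 49 thirty-second notes.

49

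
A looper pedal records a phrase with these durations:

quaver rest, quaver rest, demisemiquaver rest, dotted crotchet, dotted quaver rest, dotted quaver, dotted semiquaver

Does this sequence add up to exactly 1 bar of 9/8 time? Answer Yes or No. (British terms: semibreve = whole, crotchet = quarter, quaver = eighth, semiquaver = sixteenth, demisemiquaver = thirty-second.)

One bar of 9/8 = 36 thirty-second notes.
Working in thirty-second notes: quaver rest = 4; quaver rest = 4; demisemiquaver rest = 1; dotted crotchet = 12; dotted quaver rest = 6; dotted quaver = 6; dotted semiquaver = 3.
Altogether 4 + 4 + 1 + 12 + 6 + 6 + 3 = 36.
36 equals 36, so the answer is Yes.

Yes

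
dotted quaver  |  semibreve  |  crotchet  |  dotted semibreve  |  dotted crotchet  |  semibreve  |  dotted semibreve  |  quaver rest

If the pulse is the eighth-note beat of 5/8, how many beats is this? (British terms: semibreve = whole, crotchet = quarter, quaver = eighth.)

One eighth-note beat = 2 sixteenth notes.
Express everything in sixteenth notes: dotted quaver = 3; semibreve = 16; crotchet = 4; dotted semibreve = 24; dotted crotchet = 6; semibreve = 16; dotted semibreve = 24; quaver rest = 2.
Adding: 3 + 16 + 4 + 24 + 6 + 16 + 24 + 2 = 95.
95 ÷ 2 = 47.5 beats.

47.5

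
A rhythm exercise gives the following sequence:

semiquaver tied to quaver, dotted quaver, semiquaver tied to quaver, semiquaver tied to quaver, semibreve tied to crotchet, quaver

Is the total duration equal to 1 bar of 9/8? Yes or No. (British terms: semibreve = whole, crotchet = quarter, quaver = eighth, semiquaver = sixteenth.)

No

One bar of 9/8 = 18 sixteenth notes.
Each duration in sixteenth notes: semiquaver tied to quaver (semiquaver + quaver) = 3; dotted quaver = 3; semiquaver tied to quaver (semiquaver + quaver) = 3; semiquaver tied to quaver (semiquaver + quaver) = 3; semibreve tied to crotchet (semibreve + crotchet) = 20; quaver = 2.
Adding: 3 + 3 + 3 + 3 + 20 + 2 = 34.
34 exceeds 18, so the answer is No.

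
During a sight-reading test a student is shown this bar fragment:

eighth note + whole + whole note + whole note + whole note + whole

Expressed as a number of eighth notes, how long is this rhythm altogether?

41

Convert each value to eighth notes: eighth note = 1; whole = 8; whole note = 8; whole note = 8; whole note = 8; whole = 8.
Total: 1 + 8 + 8 + 8 + 8 + 8 = 41 eighth notes.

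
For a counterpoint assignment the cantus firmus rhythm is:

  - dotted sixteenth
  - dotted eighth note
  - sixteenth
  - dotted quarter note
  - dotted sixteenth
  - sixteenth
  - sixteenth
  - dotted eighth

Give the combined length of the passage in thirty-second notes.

Working in thirty-second notes: dotted sixteenth = 3; dotted eighth note = 6; sixteenth = 2; dotted quarter note = 12; dotted sixteenth = 3; sixteenth = 2; sixteenth = 2; dotted eighth = 6.
Sum: 3 + 6 + 2 + 12 + 3 + 2 + 2 + 6 = 36 thirty-second notes.

36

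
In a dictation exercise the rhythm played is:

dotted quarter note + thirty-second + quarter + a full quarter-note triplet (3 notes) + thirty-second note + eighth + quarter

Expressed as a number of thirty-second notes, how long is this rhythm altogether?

50

Convert each value to thirty-second notes: dotted quarter note = 12; thirty-second = 1; quarter = 8; a full quarter-note triplet (3 notes) (three triplet quarters span one half) = 16; thirty-second note = 1; eighth = 4; quarter = 8.
Adding: 12 + 1 + 8 + 16 + 1 + 4 + 8 = 50 thirty-second notes.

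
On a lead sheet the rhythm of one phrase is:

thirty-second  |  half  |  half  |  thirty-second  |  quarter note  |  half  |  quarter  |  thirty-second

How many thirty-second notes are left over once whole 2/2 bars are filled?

3

One bar of 2/2 = 32 thirty-second notes.
Each duration in thirty-second notes: thirty-second = 1; half = 16; half = 16; thirty-second = 1; quarter note = 8; half = 16; quarter = 8; thirty-second = 1.
Adding: 1 + 16 + 16 + 1 + 8 + 16 + 8 + 1 = 67.
67 ÷ 32 = 2 complete bars with 3 thirty-second notes remaining.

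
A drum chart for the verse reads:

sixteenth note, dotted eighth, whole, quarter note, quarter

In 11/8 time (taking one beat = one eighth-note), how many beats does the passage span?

14

One eighth-note beat = 2 sixteenth notes.
Each duration in sixteenth notes: sixteenth note = 1; dotted eighth = 3; whole = 16; quarter note = 4; quarter = 4.
Sum: 1 + 3 + 16 + 4 + 4 = 28.
28 ÷ 2 = 14 beats.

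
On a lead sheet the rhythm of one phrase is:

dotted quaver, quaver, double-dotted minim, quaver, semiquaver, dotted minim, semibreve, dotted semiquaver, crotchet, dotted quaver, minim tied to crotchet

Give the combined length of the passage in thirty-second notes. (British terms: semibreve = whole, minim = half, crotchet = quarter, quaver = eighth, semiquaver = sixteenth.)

141

Each duration in thirty-second notes: dotted quaver = 6; quaver = 4; double-dotted minim = 28; quaver = 4; semiquaver = 2; dotted minim = 24; semibreve = 32; dotted semiquaver = 3; crotchet = 8; dotted quaver = 6; minim tied to crotchet (minim + crotchet) = 24.
Altogether 6 + 4 + 28 + 4 + 2 + 24 + 32 + 3 + 8 + 6 + 24 = 141 thirty-second notes.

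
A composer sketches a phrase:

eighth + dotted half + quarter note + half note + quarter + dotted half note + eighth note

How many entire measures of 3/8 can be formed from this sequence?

One bar of 3/8 = 3 eighth notes.
In eighth notes: eighth = 1; dotted half = 6; quarter note = 2; half note = 4; quarter = 2; dotted half note = 6; eighth note = 1.
Total: 1 + 6 + 2 + 4 + 2 + 6 + 1 = 22.
22 ÷ 3 = 7 complete bars with 1 left over.

7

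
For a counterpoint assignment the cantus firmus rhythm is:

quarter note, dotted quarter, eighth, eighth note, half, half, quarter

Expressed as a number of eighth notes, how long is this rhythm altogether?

17

Express everything in eighth notes: quarter note = 2; dotted quarter = 3; eighth = 1; eighth note = 1; half = 4; half = 4; quarter = 2.
Adding: 2 + 3 + 1 + 1 + 4 + 4 + 2 = 17 eighth notes.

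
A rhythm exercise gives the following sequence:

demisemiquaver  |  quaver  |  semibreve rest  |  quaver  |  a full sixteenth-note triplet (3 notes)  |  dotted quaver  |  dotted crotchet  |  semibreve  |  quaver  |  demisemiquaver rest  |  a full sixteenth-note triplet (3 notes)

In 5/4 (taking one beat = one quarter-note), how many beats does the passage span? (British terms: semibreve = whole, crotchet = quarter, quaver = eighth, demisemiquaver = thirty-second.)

One quarter-note beat = 8 thirty-second notes.
In thirty-second notes: demisemiquaver = 1; quaver = 4; semibreve rest = 32; quaver = 4; a full sixteenth-note triplet (3 notes) (three triplet sixteenths span one eighth) = 4; dotted quaver = 6; dotted crotchet = 12; semibreve = 32; quaver = 4; demisemiquaver rest = 1; a full sixteenth-note triplet (3 notes) (three triplet sixteenths span one eighth) = 4.
Total: 1 + 4 + 32 + 4 + 4 + 6 + 12 + 32 + 4 + 1 + 4 = 104.
104 ÷ 8 = 13 beats.

13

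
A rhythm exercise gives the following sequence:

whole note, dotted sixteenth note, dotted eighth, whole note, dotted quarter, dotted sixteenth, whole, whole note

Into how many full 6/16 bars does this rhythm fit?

One bar of 6/16 = 12 thirty-second notes.
Each duration in thirty-second notes: whole note = 32; dotted sixteenth note = 3; dotted eighth = 6; whole note = 32; dotted quarter = 12; dotted sixteenth = 3; whole = 32; whole note = 32.
Adding: 32 + 3 + 6 + 32 + 12 + 3 + 32 + 32 = 152.
152 ÷ 12 = 12 complete bars with 8 left over.

12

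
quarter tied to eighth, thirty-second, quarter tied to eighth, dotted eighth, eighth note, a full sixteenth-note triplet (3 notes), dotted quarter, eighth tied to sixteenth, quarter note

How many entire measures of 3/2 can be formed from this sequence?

One bar of 3/2 = 48 thirty-second notes.
In thirty-second notes: quarter tied to eighth (quarter + eighth) = 12; thirty-second = 1; quarter tied to eighth (quarter + eighth) = 12; dotted eighth = 6; eighth note = 4; a full sixteenth-note triplet (3 notes) (three triplet sixteenths span one eighth) = 4; dotted quarter = 12; eighth tied to sixteenth (eighth + sixteenth) = 6; quarter note = 8.
Sum: 12 + 1 + 12 + 6 + 4 + 4 + 12 + 6 + 8 = 65.
65 ÷ 48 = 1 complete bar with 17 left over.

1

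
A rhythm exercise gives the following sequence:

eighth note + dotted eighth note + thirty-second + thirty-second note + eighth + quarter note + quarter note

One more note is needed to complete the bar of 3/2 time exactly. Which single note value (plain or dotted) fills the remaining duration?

The bar of 3/2 = 48 thirty-second notes.
In thirty-second notes: eighth note = 4; dotted eighth note = 6; thirty-second = 1; thirty-second note = 1; eighth = 4; quarter note = 8; quarter note = 8.
Sum: 4 + 6 + 1 + 1 + 4 + 8 + 8 = 32.
Remaining: 48 − 32 = 16 thirty-second notes, which is a half note.

half note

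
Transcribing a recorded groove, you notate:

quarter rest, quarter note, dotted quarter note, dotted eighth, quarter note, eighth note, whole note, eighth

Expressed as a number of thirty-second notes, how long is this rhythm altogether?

Express everything in thirty-second notes: quarter rest = 8; quarter note = 8; dotted quarter note = 12; dotted eighth = 6; quarter note = 8; eighth note = 4; whole note = 32; eighth = 4.
Total: 8 + 8 + 12 + 6 + 8 + 4 + 32 + 4 = 82 thirty-second notes.

82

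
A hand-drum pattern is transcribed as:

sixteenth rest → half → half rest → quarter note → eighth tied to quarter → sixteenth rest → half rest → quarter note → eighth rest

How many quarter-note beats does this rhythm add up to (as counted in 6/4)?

One quarter-note beat = 4 sixteenth notes.
Express everything in sixteenth notes: sixteenth rest = 1; half = 8; half rest = 8; quarter note = 4; eighth tied to quarter (eighth + quarter) = 6; sixteenth rest = 1; half rest = 8; quarter note = 4; eighth rest = 2.
Total: 1 + 8 + 8 + 4 + 6 + 1 + 8 + 4 + 2 = 42.
42 ÷ 4 = 10.5 beats.

10.5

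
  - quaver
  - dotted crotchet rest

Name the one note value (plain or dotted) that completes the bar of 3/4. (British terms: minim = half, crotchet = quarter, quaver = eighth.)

quarter note

The bar of 3/4 = 6 eighth notes.
Express everything in eighth notes: quaver = 1; dotted crotchet rest = 3.
Adding: 1 + 3 = 4.
Remaining: 6 − 4 = 2 eighth notes, which is a quarter note.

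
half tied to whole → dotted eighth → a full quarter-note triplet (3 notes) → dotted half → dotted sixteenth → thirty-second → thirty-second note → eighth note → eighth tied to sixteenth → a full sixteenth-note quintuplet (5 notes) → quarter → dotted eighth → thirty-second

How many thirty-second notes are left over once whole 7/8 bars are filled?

One bar of 7/8 = 28 thirty-second notes.
Convert each value to thirty-second notes: half tied to whole (half + whole) = 48; dotted eighth = 6; a full quarter-note triplet (3 notes) (three triplet quarters span one half) = 16; dotted half = 24; dotted sixteenth = 3; thirty-second = 1; thirty-second note = 1; eighth note = 4; eighth tied to sixteenth (eighth + sixteenth) = 6; a full sixteenth-note quintuplet (5 notes) (five quintuplet sixteenths span one quarter) = 8; quarter = 8; dotted eighth = 6; thirty-second = 1.
Sum: 48 + 6 + 16 + 24 + 3 + 1 + 1 + 4 + 6 + 8 + 8 + 6 + 1 = 132.
132 ÷ 28 = 4 complete bars with 20 thirty-second notes remaining.

20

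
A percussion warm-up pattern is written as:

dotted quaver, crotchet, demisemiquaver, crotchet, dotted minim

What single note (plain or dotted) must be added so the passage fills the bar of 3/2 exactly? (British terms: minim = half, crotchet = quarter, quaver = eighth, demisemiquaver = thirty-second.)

thirty-second note

The bar of 3/2 = 48 thirty-second notes.
In thirty-second notes: dotted quaver = 6; crotchet = 8; demisemiquaver = 1; crotchet = 8; dotted minim = 24.
Total: 6 + 8 + 1 + 8 + 24 = 47.
Remaining: 48 − 47 = 1 thirty-second note, which is a thirty-second note.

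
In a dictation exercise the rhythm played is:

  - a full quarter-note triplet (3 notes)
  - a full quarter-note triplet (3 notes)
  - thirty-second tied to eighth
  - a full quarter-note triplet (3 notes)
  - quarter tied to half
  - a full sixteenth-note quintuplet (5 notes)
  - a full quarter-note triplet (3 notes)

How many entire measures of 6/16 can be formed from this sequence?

8

One bar of 6/16 = 12 thirty-second notes.
Working in thirty-second notes: a full quarter-note triplet (3 notes) (three triplet quarters span one half) = 16; a full quarter-note triplet (3 notes) (three triplet quarters span one half) = 16; thirty-second tied to eighth (thirty-second + eighth) = 5; a full quarter-note triplet (3 notes) (three triplet quarters span one half) = 16; quarter tied to half (quarter + half) = 24; a full sixteenth-note quintuplet (5 notes) (five quintuplet sixteenths span one quarter) = 8; a full quarter-note triplet (3 notes) (three triplet quarters span one half) = 16.
Adding: 16 + 16 + 5 + 16 + 24 + 8 + 16 = 101.
101 ÷ 12 = 8 complete bars with 5 left over.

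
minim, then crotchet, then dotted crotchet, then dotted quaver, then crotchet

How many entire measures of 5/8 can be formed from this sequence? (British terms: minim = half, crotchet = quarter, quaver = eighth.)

2

One bar of 5/8 = 10 sixteenth notes.
Working in sixteenth notes: minim = 8; crotchet = 4; dotted crotchet = 6; dotted quaver = 3; crotchet = 4.
Adding: 8 + 4 + 6 + 3 + 4 = 25.
25 ÷ 10 = 2 complete bars with 5 left over.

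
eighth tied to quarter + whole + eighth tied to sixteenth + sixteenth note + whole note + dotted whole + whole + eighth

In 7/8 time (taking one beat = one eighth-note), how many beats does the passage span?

One eighth-note beat = 2 sixteenth notes.
Each duration in sixteenth notes: eighth tied to quarter (eighth + quarter) = 6; whole = 16; eighth tied to sixteenth (eighth + sixteenth) = 3; sixteenth note = 1; whole note = 16; dotted whole = 24; whole = 16; eighth = 2.
Adding: 6 + 16 + 3 + 1 + 16 + 24 + 16 + 2 = 84.
84 ÷ 2 = 42 beats.

42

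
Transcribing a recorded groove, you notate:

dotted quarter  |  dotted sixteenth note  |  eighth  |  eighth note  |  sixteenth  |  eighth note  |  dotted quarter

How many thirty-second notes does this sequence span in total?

41

Each duration in thirty-second notes: dotted quarter = 12; dotted sixteenth note = 3; eighth = 4; eighth note = 4; sixteenth = 2; eighth note = 4; dotted quarter = 12.
Total: 12 + 3 + 4 + 4 + 2 + 4 + 12 = 41 thirty-second notes.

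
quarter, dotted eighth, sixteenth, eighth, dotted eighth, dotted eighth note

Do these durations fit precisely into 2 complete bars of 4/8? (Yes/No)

Yes

One bar of 4/8 = 8 sixteenth notes, so 2 bars = 16.
In sixteenth notes: quarter = 4; dotted eighth = 3; sixteenth = 1; eighth = 2; dotted eighth = 3; dotted eighth note = 3.
Total: 4 + 3 + 1 + 2 + 3 + 3 = 16.
16 equals 16, so the answer is Yes.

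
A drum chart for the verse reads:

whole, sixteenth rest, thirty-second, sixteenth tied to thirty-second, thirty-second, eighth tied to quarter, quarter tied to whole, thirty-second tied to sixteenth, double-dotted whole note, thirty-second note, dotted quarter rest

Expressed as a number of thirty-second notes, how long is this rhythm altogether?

163

Express everything in thirty-second notes: whole = 32; sixteenth rest = 2; thirty-second = 1; sixteenth tied to thirty-second (sixteenth + thirty-second) = 3; thirty-second = 1; eighth tied to quarter (eighth + quarter) = 12; quarter tied to whole (quarter + whole) = 40; thirty-second tied to sixteenth (thirty-second + sixteenth) = 3; double-dotted whole note = 56; thirty-second note = 1; dotted quarter rest = 12.
Sum: 32 + 2 + 1 + 3 + 1 + 12 + 40 + 3 + 56 + 1 + 12 = 163 thirty-second notes.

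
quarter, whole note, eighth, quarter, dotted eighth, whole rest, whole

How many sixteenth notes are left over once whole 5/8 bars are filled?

1

One bar of 5/8 = 10 sixteenth notes.
Each duration in sixteenth notes: quarter = 4; whole note = 16; eighth = 2; quarter = 4; dotted eighth = 3; whole rest = 16; whole = 16.
Total: 4 + 16 + 2 + 4 + 3 + 16 + 16 = 61.
61 ÷ 10 = 6 complete bars with 1 sixteenth note remaining.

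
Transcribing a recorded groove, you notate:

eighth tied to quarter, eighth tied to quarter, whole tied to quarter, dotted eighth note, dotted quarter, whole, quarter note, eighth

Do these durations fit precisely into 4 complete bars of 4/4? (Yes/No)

One bar of 4/4 = 16 sixteenth notes, so 4 bars = 64.
Convert each value to sixteenth notes: eighth tied to quarter (eighth + quarter) = 6; eighth tied to quarter (eighth + quarter) = 6; whole tied to quarter (whole + quarter) = 20; dotted eighth note = 3; dotted quarter = 6; whole = 16; quarter note = 4; eighth = 2.
Sum: 6 + 6 + 20 + 3 + 6 + 16 + 4 + 2 = 63.
63 falls short of 64, so the answer is No.

No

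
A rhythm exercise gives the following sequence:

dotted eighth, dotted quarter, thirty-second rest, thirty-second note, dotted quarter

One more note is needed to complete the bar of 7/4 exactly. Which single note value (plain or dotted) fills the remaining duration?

dotted half note

The bar of 7/4 = 56 thirty-second notes.
Working in thirty-second notes: dotted eighth = 6; dotted quarter = 12; thirty-second rest = 1; thirty-second note = 1; dotted quarter = 12.
Adding: 6 + 12 + 1 + 1 + 12 = 32.
Remaining: 56 − 32 = 24 thirty-second notes, which is a dotted half note.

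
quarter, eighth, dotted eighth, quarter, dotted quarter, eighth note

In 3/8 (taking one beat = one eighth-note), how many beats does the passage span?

One eighth-note beat = 2 sixteenth notes.
Convert each value to sixteenth notes: quarter = 4; eighth = 2; dotted eighth = 3; quarter = 4; dotted quarter = 6; eighth note = 2.
Altogether 4 + 2 + 3 + 4 + 6 + 2 = 21.
21 ÷ 2 = 10.5 beats.

10.5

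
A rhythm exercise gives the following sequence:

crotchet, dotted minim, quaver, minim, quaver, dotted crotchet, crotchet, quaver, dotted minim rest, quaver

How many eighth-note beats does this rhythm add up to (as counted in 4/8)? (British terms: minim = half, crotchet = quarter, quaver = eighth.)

One eighth-note beat = 2 sixteenth notes.
In sixteenth notes: crotchet = 4; dotted minim = 12; quaver = 2; minim = 8; quaver = 2; dotted crotchet = 6; crotchet = 4; quaver = 2; dotted minim rest = 12; quaver = 2.
Total: 4 + 12 + 2 + 8 + 2 + 6 + 4 + 2 + 12 + 2 = 54.
54 ÷ 2 = 27 beats.

27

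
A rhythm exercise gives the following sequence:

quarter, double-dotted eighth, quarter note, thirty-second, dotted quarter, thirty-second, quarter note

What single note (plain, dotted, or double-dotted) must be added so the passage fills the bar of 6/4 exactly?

The bar of 6/4 = 48 thirty-second notes.
Express everything in thirty-second notes: quarter = 8; double-dotted eighth = 7; quarter note = 8; thirty-second = 1; dotted quarter = 12; thirty-second = 1; quarter note = 8.
Adding: 8 + 7 + 8 + 1 + 12 + 1 + 8 = 45.
Remaining: 48 − 45 = 3 thirty-second notes, which is a dotted sixteenth note.

dotted sixteenth note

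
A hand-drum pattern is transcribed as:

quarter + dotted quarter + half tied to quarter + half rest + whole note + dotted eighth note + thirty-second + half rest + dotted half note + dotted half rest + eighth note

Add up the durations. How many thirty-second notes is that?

Each duration in thirty-second notes: quarter = 8; dotted quarter = 12; half tied to quarter (half + quarter) = 24; half rest = 16; whole note = 32; dotted eighth note = 6; thirty-second = 1; half rest = 16; dotted half note = 24; dotted half rest = 24; eighth note = 4.
Sum: 8 + 12 + 24 + 16 + 32 + 6 + 1 + 16 + 24 + 24 + 4 = 167 thirty-second notes.

167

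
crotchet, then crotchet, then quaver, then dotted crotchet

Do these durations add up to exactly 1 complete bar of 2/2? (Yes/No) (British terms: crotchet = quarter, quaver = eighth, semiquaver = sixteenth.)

Yes

One bar of 2/2 = 8 eighth notes.
Each duration in eighth notes: crotchet = 2; crotchet = 2; quaver = 1; dotted crotchet = 3.
Total: 2 + 2 + 1 + 3 = 8.
8 equals 8, so the answer is Yes.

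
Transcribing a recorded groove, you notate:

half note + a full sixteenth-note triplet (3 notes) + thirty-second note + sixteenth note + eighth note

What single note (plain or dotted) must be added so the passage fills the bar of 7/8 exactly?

thirty-second note

The bar of 7/8 = 28 thirty-second notes.
Each duration in thirty-second notes: half note = 16; a full sixteenth-note triplet (3 notes) (three triplet sixteenths span one eighth) = 4; thirty-second note = 1; sixteenth note = 2; eighth note = 4.
Altogether 16 + 4 + 1 + 2 + 4 = 27.
Remaining: 28 − 27 = 1 thirty-second note, which is a thirty-second note.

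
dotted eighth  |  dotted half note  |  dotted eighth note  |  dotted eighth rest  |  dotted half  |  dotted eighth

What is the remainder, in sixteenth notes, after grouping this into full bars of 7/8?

8

One bar of 7/8 = 14 sixteenth notes.
Convert each value to sixteenth notes: dotted eighth = 3; dotted half note = 12; dotted eighth note = 3; dotted eighth rest = 3; dotted half = 12; dotted eighth = 3.
Total: 3 + 12 + 3 + 3 + 12 + 3 = 36.
36 ÷ 14 = 2 complete bars with 8 sixteenth notes remaining.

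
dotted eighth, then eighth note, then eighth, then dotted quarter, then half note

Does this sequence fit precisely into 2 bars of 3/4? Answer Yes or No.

No

One bar of 3/4 = 12 sixteenth notes, so 2 bars = 24.
In sixteenth notes: dotted eighth = 3; eighth note = 2; eighth = 2; dotted quarter = 6; half note = 8.
Adding: 3 + 2 + 2 + 6 + 8 = 21.
21 falls short of 24, so the answer is No.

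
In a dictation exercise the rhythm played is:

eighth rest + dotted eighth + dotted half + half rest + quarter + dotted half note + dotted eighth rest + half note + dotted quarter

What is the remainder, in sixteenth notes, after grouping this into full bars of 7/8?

2

One bar of 7/8 = 14 sixteenth notes.
Convert each value to sixteenth notes: eighth rest = 2; dotted eighth = 3; dotted half = 12; half rest = 8; quarter = 4; dotted half note = 12; dotted eighth rest = 3; half note = 8; dotted quarter = 6.
Altogether 2 + 3 + 12 + 8 + 4 + 12 + 3 + 8 + 6 = 58.
58 ÷ 14 = 4 complete bars with 2 sixteenth notes remaining.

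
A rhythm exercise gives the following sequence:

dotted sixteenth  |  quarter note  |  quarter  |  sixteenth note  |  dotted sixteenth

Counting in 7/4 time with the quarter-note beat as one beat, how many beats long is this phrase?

One quarter-note beat = 8 thirty-second notes.
Working in thirty-second notes: dotted sixteenth = 3; quarter note = 8; quarter = 8; sixteenth note = 2; dotted sixteenth = 3.
Sum: 3 + 8 + 8 + 2 + 3 = 24.
24 ÷ 8 = 3 beats.

3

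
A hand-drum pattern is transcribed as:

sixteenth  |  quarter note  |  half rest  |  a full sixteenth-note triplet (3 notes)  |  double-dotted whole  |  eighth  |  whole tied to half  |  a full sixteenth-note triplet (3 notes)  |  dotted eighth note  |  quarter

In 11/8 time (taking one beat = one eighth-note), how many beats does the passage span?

One eighth-note beat = 2 sixteenth notes.
Each duration in sixteenth notes: sixteenth = 1; quarter note = 4; half rest = 8; a full sixteenth-note triplet (3 notes) (three triplet sixteenths span one eighth) = 2; double-dotted whole = 28; eighth = 2; whole tied to half (whole + half) = 24; a full sixteenth-note triplet (3 notes) (three triplet sixteenths span one eighth) = 2; dotted eighth note = 3; quarter = 4.
Altogether 1 + 4 + 8 + 2 + 28 + 2 + 24 + 2 + 3 + 4 = 78.
78 ÷ 2 = 39 beats.

39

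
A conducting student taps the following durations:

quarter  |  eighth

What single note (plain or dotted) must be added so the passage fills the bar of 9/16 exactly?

The bar of 9/16 = 9 sixteenth notes.
In sixteenth notes: quarter = 4; eighth = 2.
Adding: 4 + 2 = 6.
Remaining: 9 − 6 = 3 sixteenth notes, which is a dotted eighth note.

dotted eighth note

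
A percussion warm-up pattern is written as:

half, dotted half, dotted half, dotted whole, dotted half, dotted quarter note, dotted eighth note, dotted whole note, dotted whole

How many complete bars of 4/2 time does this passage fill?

3

One bar of 4/2 = 32 sixteenth notes.
Express everything in sixteenth notes: half = 8; dotted half = 12; dotted half = 12; dotted whole = 24; dotted half = 12; dotted quarter note = 6; dotted eighth note = 3; dotted whole note = 24; dotted whole = 24.
Altogether 8 + 12 + 12 + 24 + 12 + 6 + 3 + 24 + 24 = 125.
125 ÷ 32 = 3 complete bars with 29 left over.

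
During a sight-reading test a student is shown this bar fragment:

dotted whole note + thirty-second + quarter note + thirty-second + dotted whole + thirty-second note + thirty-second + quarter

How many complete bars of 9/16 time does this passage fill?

6

One bar of 9/16 = 18 thirty-second notes.
Working in thirty-second notes: dotted whole note = 48; thirty-second = 1; quarter note = 8; thirty-second = 1; dotted whole = 48; thirty-second note = 1; thirty-second = 1; quarter = 8.
Adding: 48 + 1 + 8 + 1 + 48 + 1 + 1 + 8 = 116.
116 ÷ 18 = 6 complete bars with 8 left over.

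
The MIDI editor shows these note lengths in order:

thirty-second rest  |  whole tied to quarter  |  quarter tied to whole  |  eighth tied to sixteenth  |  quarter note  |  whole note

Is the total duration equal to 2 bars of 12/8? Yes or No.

One bar of 12/8 = 48 thirty-second notes, so 2 bars = 96.
Express everything in thirty-second notes: thirty-second rest = 1; whole tied to quarter (whole + quarter) = 40; quarter tied to whole (quarter + whole) = 40; eighth tied to sixteenth (eighth + sixteenth) = 6; quarter note = 8; whole note = 32.
Altogether 1 + 40 + 40 + 6 + 8 + 32 = 127.
127 exceeds 96, so the answer is No.

No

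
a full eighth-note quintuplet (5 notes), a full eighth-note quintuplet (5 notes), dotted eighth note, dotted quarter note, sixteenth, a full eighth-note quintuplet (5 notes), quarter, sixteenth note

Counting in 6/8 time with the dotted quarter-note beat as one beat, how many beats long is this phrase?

One dotted quarter-note beat = 6 sixteenth notes.
Convert each value to sixteenth notes: a full eighth-note quintuplet (5 notes) (five quintuplet eighths span one half) = 8; a full eighth-note quintuplet (5 notes) (five quintuplet eighths span one half) = 8; dotted eighth note = 3; dotted quarter note = 6; sixteenth = 1; a full eighth-note quintuplet (5 notes) (five quintuplet eighths span one half) = 8; quarter = 4; sixteenth note = 1.
Total: 8 + 8 + 3 + 6 + 1 + 8 + 4 + 1 = 39.
39 ÷ 6 = 6.5 beats.

6.5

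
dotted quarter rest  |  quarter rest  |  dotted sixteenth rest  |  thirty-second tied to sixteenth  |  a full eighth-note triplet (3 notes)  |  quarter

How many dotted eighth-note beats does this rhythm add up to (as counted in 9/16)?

7

One dotted eighth-note beat = 6 thirty-second notes.
Each duration in thirty-second notes: dotted quarter rest = 12; quarter rest = 8; dotted sixteenth rest = 3; thirty-second tied to sixteenth (thirty-second + sixteenth) = 3; a full eighth-note triplet (3 notes) (three triplet eighths span one quarter) = 8; quarter = 8.
Sum: 12 + 8 + 3 + 3 + 8 + 8 = 42.
42 ÷ 6 = 7 beats.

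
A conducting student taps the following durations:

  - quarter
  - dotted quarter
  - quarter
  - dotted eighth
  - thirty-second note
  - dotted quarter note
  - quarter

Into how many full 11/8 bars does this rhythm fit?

1

One bar of 11/8 = 44 thirty-second notes.
Express everything in thirty-second notes: quarter = 8; dotted quarter = 12; quarter = 8; dotted eighth = 6; thirty-second note = 1; dotted quarter note = 12; quarter = 8.
Altogether 8 + 12 + 8 + 6 + 1 + 12 + 8 = 55.
55 ÷ 44 = 1 complete bar with 11 left over.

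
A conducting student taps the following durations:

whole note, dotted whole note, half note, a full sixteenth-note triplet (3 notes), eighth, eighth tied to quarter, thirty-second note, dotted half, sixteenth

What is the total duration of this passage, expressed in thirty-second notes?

143

Express everything in thirty-second notes: whole note = 32; dotted whole note = 48; half note = 16; a full sixteenth-note triplet (3 notes) (three triplet sixteenths span one eighth) = 4; eighth = 4; eighth tied to quarter (eighth + quarter) = 12; thirty-second note = 1; dotted half = 24; sixteenth = 2.
Adding: 32 + 48 + 16 + 4 + 4 + 12 + 1 + 24 + 2 = 143 thirty-second notes.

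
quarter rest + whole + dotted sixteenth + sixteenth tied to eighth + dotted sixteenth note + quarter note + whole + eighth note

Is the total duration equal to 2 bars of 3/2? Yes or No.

Yes

One bar of 3/2 = 48 thirty-second notes, so 2 bars = 96.
Convert each value to thirty-second notes: quarter rest = 8; whole = 32; dotted sixteenth = 3; sixteenth tied to eighth (sixteenth + eighth) = 6; dotted sixteenth note = 3; quarter note = 8; whole = 32; eighth note = 4.
Altogether 8 + 32 + 3 + 6 + 3 + 8 + 32 + 4 = 96.
96 equals 96, so the answer is Yes.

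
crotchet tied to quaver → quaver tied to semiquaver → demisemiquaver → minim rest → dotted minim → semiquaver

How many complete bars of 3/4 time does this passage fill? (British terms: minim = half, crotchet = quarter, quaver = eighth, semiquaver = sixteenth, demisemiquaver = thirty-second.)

2

One bar of 3/4 = 24 thirty-second notes.
Convert each value to thirty-second notes: crotchet tied to quaver (crotchet + quaver) = 12; quaver tied to semiquaver (quaver + semiquaver) = 6; demisemiquaver = 1; minim rest = 16; dotted minim = 24; semiquaver = 2.
Total: 12 + 6 + 1 + 16 + 24 + 2 = 61.
61 ÷ 24 = 2 complete bars with 13 left over.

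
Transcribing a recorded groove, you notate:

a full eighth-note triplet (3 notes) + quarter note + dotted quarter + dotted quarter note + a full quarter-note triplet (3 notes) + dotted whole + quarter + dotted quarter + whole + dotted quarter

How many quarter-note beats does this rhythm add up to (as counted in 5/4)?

One quarter-note beat = 2 eighth notes.
Working in eighth notes: a full eighth-note triplet (3 notes) (three triplet eighths span one quarter) = 2; quarter note = 2; dotted quarter = 3; dotted quarter note = 3; a full quarter-note triplet (3 notes) (three triplet quarters span one half) = 4; dotted whole = 12; quarter = 2; dotted quarter = 3; whole = 8; dotted quarter = 3.
Sum: 2 + 2 + 3 + 3 + 4 + 12 + 2 + 3 + 8 + 3 = 42.
42 ÷ 2 = 21 beats.

21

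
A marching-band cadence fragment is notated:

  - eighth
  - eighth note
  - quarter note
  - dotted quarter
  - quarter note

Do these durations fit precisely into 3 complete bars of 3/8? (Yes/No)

Yes

One bar of 3/8 = 3 eighth notes, so 3 bars = 9.
Working in eighth notes: eighth = 1; eighth note = 1; quarter note = 2; dotted quarter = 3; quarter note = 2.
Adding: 1 + 1 + 2 + 3 + 2 = 9.
9 equals 9, so the answer is Yes.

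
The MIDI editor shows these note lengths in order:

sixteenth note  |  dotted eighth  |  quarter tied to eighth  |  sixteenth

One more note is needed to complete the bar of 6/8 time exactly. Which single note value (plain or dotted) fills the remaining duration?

The bar of 6/8 = 12 sixteenth notes.
Working in sixteenth notes: sixteenth note = 1; dotted eighth = 3; quarter tied to eighth (quarter + eighth) = 6; sixteenth = 1.
Adding: 1 + 3 + 6 + 1 = 11.
Remaining: 12 − 11 = 1 sixteenth note, which is a sixteenth note.

sixteenth note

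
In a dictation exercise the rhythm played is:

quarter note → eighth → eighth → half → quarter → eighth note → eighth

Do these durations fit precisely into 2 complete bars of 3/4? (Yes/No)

Yes

One bar of 3/4 = 6 eighth notes, so 2 bars = 12.
Convert each value to eighth notes: quarter note = 2; eighth = 1; eighth = 1; half = 4; quarter = 2; eighth note = 1; eighth = 1.
Sum: 2 + 1 + 1 + 4 + 2 + 1 + 1 = 12.
12 equals 12, so the answer is Yes.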